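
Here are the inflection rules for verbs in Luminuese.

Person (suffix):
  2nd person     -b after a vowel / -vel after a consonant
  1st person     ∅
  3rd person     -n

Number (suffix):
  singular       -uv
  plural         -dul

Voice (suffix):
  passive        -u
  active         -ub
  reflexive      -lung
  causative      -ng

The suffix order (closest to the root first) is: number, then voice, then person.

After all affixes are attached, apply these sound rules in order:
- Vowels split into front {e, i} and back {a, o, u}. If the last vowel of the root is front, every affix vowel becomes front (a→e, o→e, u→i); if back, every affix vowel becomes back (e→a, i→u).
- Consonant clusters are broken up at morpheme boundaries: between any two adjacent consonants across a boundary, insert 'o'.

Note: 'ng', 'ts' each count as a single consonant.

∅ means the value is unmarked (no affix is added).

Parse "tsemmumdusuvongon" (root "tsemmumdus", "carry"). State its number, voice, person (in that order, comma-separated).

singular, causative, 3rd person

Segment: tsemmumdus-uv-ng-n.
number: -uv → singular.
voice: -ng → causative.
person: -n → 3rd person.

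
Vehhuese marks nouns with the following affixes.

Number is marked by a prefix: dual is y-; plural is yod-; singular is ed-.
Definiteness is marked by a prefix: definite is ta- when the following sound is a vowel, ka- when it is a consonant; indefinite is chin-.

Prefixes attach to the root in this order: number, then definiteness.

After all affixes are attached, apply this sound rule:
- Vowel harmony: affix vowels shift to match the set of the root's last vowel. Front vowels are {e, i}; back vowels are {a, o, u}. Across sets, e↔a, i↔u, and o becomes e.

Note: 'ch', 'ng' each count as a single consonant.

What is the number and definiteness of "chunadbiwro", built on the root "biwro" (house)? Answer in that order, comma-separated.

Segment: chin-ed-biwro.
number: ed- → singular.
definiteness: chin- → indefinite.

singular, indefinite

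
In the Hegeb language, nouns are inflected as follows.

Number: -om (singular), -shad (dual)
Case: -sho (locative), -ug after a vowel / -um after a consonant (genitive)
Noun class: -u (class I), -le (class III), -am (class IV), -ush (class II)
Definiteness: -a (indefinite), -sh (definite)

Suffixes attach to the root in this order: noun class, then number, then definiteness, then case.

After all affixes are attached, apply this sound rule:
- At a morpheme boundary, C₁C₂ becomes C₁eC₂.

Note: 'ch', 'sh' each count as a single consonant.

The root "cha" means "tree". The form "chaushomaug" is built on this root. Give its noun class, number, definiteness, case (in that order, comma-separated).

Segment: cha-ush-om-a-ug.
noun class: -ush → class II.
number: -om → singular.
definiteness: -a → indefinite.
case: -ug/um → genitive.

class II, singular, indefinite, genitive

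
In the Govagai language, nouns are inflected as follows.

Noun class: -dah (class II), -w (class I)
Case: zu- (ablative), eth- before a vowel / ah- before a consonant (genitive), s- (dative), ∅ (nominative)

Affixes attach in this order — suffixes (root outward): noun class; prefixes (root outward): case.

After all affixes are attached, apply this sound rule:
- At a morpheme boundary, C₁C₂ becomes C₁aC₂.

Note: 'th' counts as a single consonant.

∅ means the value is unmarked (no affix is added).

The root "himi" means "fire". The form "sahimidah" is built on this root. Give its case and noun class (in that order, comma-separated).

dative, class II

Segment: s-himi-dah.
case: s- → dative.
noun class: -dah → class II.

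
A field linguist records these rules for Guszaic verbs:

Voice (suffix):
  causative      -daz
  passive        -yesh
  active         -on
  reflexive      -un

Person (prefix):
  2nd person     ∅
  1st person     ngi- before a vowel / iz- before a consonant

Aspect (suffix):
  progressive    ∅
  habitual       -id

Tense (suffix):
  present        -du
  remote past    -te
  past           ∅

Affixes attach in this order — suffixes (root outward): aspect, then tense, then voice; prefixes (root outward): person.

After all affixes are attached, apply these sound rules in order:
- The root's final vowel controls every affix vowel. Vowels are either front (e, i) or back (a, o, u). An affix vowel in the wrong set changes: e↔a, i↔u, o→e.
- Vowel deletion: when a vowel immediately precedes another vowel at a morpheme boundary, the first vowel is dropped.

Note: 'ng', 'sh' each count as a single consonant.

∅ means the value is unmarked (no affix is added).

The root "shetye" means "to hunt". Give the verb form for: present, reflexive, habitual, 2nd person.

person = 2nd person: zero marking, form stays shetye.
Attach aspect habitual -id → shetyeid.
Attach tense present -du → shetyeiddu.
Attach voice reflexive -un → shetyeidduun.
Apply vowel harmony: shetyeidduun → shetyeiddiin.
Apply vowel deletion: shetyeiddiin → shetyiddin.

shetyiddin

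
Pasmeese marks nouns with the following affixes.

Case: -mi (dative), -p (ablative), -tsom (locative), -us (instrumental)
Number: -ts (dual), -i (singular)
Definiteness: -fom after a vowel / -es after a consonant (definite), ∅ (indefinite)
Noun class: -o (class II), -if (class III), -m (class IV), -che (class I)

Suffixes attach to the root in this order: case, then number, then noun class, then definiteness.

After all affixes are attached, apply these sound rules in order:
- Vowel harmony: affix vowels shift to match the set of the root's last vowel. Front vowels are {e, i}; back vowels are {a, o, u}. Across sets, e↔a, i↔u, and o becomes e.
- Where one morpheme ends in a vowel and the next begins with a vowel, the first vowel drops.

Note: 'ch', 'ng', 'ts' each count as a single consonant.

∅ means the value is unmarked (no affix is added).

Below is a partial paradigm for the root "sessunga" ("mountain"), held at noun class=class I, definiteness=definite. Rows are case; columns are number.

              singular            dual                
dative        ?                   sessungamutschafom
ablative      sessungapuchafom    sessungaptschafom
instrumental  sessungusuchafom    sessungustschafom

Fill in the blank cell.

sessungamuchafom

Attach case dative -mi → sessungami.
Attach number singular -i → sessungamii.
Attach noun class class I -che → sessungamiiche.
Attach definiteness definite -fom (after vowel 'e') → sessungamiichefom.
Apply vowel harmony: sessungamiichefom → sessungamuuchafom.
Apply vowel deletion: sessungamuuchafom → sessungamuchafom.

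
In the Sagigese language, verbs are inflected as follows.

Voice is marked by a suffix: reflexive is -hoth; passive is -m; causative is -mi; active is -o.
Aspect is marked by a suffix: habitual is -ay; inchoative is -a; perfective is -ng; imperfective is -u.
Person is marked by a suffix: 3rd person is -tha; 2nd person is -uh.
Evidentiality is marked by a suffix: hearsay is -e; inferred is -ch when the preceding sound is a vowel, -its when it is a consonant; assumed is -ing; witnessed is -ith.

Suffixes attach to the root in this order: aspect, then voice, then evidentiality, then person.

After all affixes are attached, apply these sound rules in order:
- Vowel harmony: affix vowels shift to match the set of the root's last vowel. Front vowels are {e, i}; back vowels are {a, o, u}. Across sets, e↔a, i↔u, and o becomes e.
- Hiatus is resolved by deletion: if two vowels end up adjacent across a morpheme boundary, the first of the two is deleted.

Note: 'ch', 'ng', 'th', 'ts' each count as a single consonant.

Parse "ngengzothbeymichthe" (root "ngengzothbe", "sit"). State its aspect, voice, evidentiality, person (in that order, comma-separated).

habitual, causative, inferred, 3rd person

Segment: ngengzothbe-ay-mi-ch-tha.
aspect: -ay → habitual.
voice: -mi → causative.
evidentiality: -ch/its → inferred.
person: -tha → 3rd person.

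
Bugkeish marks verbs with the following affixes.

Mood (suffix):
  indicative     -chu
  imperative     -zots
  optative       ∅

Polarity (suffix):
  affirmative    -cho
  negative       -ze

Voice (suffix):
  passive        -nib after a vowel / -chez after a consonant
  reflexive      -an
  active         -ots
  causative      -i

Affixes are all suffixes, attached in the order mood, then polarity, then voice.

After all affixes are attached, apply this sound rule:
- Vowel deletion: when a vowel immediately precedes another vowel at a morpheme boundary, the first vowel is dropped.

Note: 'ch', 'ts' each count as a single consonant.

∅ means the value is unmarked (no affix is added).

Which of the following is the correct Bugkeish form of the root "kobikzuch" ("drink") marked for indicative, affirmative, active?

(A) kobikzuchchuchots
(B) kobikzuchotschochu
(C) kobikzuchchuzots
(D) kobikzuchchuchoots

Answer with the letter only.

A

Attach mood indicative -chu → kobikzuchchu.
Attach polarity affirmative -cho → kobikzuchchucho.
Attach voice active -ots → kobikzuchchuchoots.
Apply vowel deletion: kobikzuchchuchoots → kobikzuchchuchots.
So the correct form is kobikzuchchuchots, option (A).
(B) kobikzuchotschochu is wrong: it has the affixes in the wrong order.
(C) kobikzuchchuzots is wrong: it uses negative instead of affirmative for polarity.
(D) kobikzuchchuchoots is wrong: it fails to apply the sound rule(s).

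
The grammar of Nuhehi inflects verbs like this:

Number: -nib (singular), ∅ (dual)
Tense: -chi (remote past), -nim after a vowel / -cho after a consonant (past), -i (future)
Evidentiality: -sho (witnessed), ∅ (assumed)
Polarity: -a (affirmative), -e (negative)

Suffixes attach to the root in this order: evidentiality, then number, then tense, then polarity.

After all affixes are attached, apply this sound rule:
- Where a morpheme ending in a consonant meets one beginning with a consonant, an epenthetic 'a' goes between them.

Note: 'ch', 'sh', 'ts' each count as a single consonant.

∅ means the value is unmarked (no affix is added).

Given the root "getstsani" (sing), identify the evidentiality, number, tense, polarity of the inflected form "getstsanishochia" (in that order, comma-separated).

Segment: getstsani-sho-chi-a.
evidentiality: -sho → witnessed.
number: ∅ → dual.
tense: -chi → remote past.
polarity: -a → affirmative.

witnessed, dual, remote past, affirmative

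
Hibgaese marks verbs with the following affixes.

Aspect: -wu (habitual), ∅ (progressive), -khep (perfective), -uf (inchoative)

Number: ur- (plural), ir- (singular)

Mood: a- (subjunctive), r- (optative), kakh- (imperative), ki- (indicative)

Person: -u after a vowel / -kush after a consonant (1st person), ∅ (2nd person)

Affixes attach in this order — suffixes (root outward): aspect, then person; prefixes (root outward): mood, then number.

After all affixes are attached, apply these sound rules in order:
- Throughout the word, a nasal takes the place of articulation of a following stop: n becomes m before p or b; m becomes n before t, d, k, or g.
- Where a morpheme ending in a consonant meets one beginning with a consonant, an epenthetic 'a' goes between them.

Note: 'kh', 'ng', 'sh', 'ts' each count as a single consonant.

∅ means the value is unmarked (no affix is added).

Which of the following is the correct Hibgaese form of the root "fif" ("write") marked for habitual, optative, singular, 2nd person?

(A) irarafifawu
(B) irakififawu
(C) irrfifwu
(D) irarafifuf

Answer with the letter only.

A

Attach aspect habitual -wu → fifwu.
Attach mood optative r- → rfifwu.
Attach number singular ir- → irrfifwu.
person = 2nd person: zero marking, form stays irrfifwu.
Nasal assimilation: no change.
Apply epenthesis: irrfifwu → irarafifawu.
So the correct form is irarafifawu, option (A).
(C) irrfifwu is wrong: it fails to apply the sound rule(s).
(B) irakififawu is wrong: it uses indicative instead of optative for mood.
(D) irarafifuf is wrong: it uses inchoative instead of habitual for aspect.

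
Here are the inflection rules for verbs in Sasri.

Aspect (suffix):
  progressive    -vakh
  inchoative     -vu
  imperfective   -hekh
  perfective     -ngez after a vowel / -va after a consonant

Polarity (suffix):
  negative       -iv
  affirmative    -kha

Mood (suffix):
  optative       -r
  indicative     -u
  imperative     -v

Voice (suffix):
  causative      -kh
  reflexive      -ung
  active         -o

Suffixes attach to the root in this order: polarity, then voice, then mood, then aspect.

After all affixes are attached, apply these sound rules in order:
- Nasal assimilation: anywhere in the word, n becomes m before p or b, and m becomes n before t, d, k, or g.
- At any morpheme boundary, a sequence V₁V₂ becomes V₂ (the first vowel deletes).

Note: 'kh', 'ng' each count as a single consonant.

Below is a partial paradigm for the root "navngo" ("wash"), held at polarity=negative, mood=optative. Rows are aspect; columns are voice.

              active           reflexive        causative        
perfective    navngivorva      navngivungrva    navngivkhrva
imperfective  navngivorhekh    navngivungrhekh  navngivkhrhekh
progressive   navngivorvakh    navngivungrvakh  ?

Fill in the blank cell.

navngivkhrvakh

Attach polarity negative -iv → navngoiv.
Attach voice causative -kh → navngoivkh.
Attach mood optative -r → navngoivkhr.
Attach aspect progressive -vakh → navngoivkhrvakh.
Nasal assimilation: no change.
Apply vowel deletion: navngoivkhrvakh → navngivkhrvakh.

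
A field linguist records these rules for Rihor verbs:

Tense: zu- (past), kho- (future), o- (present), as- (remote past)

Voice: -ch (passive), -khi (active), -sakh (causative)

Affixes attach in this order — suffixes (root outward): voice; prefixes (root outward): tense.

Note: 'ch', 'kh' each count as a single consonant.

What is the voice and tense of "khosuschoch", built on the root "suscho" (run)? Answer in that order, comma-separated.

passive, future

Segment: kho-suscho-ch.
voice: -ch → passive.
tense: kho- → future.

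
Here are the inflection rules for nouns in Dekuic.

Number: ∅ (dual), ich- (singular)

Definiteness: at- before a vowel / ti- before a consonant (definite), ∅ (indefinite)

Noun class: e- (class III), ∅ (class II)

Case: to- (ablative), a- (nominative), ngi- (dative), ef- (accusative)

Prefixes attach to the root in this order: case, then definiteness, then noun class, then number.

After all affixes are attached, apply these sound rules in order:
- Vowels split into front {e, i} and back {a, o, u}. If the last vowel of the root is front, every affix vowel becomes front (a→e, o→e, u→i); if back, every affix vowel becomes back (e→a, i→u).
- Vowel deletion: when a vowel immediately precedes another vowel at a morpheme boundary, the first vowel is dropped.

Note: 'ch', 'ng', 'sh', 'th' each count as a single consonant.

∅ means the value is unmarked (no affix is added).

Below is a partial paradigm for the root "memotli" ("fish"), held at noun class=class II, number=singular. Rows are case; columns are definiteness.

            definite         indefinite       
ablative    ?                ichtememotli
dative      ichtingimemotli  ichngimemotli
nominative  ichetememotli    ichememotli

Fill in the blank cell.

Attach case ablative to- → tomemotli.
Attach definiteness definite ti- (before consonant 't') → titomemotli.
noun class = class II: zero marking, form stays titomemotli.
Attach number singular ich- → ichtitomemotli.
Apply vowel harmony: ichtitomemotli → ichtitememotli.
Vowel deletion: no change.

ichtitememotli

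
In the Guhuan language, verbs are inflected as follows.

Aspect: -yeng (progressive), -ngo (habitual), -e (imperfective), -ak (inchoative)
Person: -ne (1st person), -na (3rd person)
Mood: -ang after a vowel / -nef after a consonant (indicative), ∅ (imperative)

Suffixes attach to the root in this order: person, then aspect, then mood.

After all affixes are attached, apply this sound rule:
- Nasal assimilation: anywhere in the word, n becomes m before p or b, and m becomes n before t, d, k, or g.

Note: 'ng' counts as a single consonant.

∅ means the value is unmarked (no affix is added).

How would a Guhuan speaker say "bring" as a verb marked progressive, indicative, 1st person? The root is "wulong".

wulongneyengnef

Attach person 1st person -ne → wulongne.
Attach aspect progressive -yeng → wulongneyeng.
Attach mood indicative -nef (after consonant 'ng') → wulongneyengnef.
Nasal assimilation: no change.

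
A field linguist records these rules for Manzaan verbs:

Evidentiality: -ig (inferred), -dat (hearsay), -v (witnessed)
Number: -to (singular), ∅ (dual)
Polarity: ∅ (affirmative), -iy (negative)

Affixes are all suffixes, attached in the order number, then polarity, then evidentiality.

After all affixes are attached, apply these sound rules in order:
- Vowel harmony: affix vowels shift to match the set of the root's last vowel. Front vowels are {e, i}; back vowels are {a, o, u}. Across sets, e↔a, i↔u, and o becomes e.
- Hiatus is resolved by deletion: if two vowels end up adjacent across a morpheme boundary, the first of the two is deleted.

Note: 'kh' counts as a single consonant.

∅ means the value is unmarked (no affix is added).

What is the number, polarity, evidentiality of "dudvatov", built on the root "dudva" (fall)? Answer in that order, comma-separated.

Segment: dudva-to-v.
number: -to → singular.
polarity: ∅ → affirmative.
evidentiality: -v → witnessed.

singular, affirmative, witnessed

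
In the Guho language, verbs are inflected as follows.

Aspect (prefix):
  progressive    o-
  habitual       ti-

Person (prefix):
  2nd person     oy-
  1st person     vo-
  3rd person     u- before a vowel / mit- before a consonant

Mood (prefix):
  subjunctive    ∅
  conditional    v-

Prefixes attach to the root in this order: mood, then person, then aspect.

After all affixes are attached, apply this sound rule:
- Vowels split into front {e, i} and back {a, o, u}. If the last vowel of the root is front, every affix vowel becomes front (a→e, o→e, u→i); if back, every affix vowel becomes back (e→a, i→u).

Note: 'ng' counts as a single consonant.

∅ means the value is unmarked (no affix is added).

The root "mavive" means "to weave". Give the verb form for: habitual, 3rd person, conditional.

Attach mood conditional v- → vmavive.
Attach person 3rd person mit- (before consonant 'v') → mitvmavive.
Attach aspect habitual ti- → timitvmavive.
Vowel harmony: no change.

timitvmavive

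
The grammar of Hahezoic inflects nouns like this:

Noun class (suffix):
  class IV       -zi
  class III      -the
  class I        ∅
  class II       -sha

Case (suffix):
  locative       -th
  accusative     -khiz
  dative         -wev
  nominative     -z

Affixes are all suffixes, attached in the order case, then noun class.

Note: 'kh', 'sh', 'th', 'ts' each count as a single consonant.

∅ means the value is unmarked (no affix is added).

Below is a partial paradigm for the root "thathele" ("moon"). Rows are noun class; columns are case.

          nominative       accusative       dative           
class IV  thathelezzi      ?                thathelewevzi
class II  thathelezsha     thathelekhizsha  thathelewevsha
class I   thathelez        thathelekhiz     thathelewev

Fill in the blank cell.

Attach case accusative -khiz → thathelekhiz.
Attach noun class class IV -zi → thathelekhizzi.

thathelekhizzi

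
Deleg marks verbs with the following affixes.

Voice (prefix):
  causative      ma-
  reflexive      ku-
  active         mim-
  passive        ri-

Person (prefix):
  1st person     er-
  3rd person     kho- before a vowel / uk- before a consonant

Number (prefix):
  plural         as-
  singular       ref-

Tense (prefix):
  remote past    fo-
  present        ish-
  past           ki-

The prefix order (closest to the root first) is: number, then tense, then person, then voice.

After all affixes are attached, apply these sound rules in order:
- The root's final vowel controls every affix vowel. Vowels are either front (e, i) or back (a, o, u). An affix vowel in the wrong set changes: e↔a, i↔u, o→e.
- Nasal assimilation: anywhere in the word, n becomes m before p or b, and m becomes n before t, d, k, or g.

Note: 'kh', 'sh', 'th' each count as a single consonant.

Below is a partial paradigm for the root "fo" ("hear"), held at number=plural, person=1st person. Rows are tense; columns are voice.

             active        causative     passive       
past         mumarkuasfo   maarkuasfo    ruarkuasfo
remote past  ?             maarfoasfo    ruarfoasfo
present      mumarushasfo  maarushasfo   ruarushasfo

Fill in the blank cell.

Attach number plural as- → asfo.
Attach tense remote past fo- → foasfo.
Attach person 1st person er- → erfoasfo.
Attach voice active mim- → mimerfoasfo.
Apply vowel harmony: mimerfoasfo → mumarfoasfo.
Nasal assimilation: no change.

mumarfoasfo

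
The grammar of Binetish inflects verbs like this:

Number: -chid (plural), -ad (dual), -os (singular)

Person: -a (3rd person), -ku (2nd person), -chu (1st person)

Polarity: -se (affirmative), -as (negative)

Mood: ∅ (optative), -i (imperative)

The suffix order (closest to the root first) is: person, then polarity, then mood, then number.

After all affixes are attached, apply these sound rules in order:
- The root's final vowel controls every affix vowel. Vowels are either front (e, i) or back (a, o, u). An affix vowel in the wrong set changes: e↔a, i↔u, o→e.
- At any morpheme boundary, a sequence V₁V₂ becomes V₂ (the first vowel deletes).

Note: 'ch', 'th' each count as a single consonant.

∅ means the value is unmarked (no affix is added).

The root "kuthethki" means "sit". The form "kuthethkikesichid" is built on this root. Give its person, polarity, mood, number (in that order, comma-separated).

2nd person, negative, imperative, plural

Segment: kuthethki-ku-as-i-chid.
person: -ku → 2nd person.
polarity: -as → negative.
mood: -i → imperative.
number: -chid → plural.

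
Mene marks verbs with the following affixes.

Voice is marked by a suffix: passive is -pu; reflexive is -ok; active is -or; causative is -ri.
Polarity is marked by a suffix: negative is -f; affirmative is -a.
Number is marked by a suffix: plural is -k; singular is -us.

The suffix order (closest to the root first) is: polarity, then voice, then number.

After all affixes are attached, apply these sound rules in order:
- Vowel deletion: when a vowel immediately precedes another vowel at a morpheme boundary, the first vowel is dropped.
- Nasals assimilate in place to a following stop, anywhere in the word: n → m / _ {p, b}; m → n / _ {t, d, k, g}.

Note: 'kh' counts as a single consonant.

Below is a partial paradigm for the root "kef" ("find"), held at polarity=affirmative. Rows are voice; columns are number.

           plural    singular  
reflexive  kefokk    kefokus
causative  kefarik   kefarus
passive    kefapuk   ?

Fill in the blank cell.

kefapus

Attach polarity affirmative -a → kefa.
Attach voice passive -pu → kefapu.
Attach number singular -us → kefapuus.
Apply vowel deletion: kefapuus → kefapus.
Nasal assimilation: no change.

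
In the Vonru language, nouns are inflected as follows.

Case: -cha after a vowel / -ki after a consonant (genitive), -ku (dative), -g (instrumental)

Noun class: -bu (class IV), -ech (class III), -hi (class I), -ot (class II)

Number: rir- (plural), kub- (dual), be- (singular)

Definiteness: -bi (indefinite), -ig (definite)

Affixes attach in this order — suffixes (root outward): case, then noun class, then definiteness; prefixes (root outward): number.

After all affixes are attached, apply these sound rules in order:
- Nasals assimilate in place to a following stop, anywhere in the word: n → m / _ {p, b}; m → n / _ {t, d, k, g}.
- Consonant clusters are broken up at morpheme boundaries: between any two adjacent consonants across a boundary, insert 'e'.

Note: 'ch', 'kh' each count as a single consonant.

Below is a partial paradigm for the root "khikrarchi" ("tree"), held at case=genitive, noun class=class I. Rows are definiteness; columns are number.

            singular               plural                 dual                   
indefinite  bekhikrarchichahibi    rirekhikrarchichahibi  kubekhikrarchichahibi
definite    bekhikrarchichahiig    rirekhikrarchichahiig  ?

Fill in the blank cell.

Attach number dual kub- → kubkhikrarchi.
Attach case genitive -cha (after vowel 'i') → kubkhikrarchicha.
Attach noun class class I -hi → kubkhikrarchichahi.
Attach definiteness definite -ig → kubkhikrarchichahiig.
Nasal assimilation: no change.
Apply epenthesis: kubkhikrarchichahiig → kubekhikrarchichahiig.

kubekhikrarchichahiig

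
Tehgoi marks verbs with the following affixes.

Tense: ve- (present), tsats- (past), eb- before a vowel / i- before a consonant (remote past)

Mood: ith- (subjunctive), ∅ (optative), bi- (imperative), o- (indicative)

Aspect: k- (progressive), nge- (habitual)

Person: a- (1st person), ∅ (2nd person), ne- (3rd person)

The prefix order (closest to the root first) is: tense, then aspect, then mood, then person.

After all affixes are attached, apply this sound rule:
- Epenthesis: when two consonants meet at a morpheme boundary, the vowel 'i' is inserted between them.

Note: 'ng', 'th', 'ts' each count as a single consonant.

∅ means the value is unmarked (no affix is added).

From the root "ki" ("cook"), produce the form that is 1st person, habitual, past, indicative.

aongetsatsiki

Attach tense past tsats- → tsatski.
Attach aspect habitual nge- → ngetsatski.
Attach mood indicative o- → ongetsatski.
Attach person 1st person a- → aongetsatski.
Apply epenthesis: aongetsatski → aongetsatsiki.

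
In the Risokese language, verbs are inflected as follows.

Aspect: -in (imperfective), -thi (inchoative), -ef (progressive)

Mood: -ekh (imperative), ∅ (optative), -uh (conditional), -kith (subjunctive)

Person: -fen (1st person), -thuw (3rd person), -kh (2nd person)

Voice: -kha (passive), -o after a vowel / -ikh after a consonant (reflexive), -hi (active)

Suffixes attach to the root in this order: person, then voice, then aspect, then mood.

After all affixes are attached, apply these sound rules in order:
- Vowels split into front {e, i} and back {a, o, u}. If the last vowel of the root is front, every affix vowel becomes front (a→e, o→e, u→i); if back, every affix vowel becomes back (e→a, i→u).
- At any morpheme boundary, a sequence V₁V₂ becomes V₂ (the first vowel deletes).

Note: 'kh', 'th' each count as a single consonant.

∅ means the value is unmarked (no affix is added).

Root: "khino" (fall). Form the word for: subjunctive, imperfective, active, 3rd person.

Attach person 3rd person -thuw → khinothuw.
Attach voice active -hi → khinothuwhi.
Attach aspect imperfective -in → khinothuwhiin.
Attach mood subjunctive -kith → khinothuwhiinkith.
Apply vowel harmony: khinothuwhiinkith → khinothuwhuunkuth.
Apply vowel deletion: khinothuwhuunkuth → khinothuwhunkuth.

khinothuwhunkuth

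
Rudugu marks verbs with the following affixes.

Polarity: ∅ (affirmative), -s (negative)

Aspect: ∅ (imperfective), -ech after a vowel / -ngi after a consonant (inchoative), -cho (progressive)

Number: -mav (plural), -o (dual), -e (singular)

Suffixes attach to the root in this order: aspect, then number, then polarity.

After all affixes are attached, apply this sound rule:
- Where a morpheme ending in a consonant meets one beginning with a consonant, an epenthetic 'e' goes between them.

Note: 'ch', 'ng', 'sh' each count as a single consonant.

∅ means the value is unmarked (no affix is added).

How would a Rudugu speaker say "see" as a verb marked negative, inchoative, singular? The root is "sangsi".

sangsieches

Attach aspect inchoative -ech (after vowel 'i') → sangsiech.
Attach number singular -e → sangsieche.
Attach polarity negative -s → sangsieches.
Epenthesis: no change.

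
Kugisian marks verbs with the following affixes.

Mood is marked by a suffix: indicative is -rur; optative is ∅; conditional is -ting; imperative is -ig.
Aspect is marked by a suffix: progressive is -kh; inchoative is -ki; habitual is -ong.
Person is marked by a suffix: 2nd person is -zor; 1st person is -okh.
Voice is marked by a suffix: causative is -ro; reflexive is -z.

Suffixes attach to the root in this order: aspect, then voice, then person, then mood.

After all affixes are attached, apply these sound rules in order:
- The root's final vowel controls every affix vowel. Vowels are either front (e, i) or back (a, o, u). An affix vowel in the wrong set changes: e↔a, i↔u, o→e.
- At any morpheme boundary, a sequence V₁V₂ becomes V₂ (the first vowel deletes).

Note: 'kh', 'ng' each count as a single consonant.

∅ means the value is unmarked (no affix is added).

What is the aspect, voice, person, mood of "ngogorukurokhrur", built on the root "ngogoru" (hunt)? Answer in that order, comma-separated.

inchoative, causative, 1st person, indicative

Segment: ngogoru-ki-ro-okh-rur.
aspect: -ki → inchoative.
voice: -ro → causative.
person: -okh → 1st person.
mood: -rur → indicative.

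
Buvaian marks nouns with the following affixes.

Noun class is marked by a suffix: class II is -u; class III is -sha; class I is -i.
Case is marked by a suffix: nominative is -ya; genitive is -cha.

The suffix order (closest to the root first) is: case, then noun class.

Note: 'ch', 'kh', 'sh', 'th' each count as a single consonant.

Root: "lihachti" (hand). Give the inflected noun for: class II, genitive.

lihachtichau

Attach case genitive -cha → lihachticha.
Attach noun class class II -u → lihachtichau.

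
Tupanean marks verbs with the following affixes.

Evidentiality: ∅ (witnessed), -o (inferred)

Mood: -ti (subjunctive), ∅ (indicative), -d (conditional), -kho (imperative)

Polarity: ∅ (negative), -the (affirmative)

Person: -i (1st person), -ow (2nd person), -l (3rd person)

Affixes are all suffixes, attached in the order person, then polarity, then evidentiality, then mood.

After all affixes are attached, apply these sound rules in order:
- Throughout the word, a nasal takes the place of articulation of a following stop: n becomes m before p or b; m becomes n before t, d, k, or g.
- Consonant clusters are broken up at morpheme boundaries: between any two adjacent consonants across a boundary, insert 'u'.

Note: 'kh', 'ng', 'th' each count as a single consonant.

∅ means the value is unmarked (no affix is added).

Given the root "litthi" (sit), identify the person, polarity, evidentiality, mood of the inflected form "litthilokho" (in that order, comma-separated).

Segment: litthi-l-o-kho.
person: -l → 3rd person.
polarity: ∅ → negative.
evidentiality: -o → inferred.
mood: -kho → imperative.

3rd person, negative, inferred, imperative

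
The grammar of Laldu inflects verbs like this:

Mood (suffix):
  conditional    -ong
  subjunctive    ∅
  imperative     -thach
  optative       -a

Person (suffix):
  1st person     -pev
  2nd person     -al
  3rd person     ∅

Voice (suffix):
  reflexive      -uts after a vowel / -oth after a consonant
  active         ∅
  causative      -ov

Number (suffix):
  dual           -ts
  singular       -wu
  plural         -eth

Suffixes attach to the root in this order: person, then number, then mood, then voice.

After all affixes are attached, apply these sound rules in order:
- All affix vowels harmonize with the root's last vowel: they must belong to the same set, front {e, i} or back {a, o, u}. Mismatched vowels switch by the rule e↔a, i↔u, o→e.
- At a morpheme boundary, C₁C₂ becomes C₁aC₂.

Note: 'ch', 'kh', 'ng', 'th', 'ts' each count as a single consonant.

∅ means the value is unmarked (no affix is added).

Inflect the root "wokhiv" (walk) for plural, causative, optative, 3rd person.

person = 3rd person: zero marking, form stays wokhiv.
Attach number plural -eth → wokhiveth.
Attach mood optative -a → wokhivetha.
Attach voice causative -ov → wokhivethaov.
Apply vowel harmony: wokhivethaov → wokhivetheev.
Epenthesis: no change.

wokhivetheev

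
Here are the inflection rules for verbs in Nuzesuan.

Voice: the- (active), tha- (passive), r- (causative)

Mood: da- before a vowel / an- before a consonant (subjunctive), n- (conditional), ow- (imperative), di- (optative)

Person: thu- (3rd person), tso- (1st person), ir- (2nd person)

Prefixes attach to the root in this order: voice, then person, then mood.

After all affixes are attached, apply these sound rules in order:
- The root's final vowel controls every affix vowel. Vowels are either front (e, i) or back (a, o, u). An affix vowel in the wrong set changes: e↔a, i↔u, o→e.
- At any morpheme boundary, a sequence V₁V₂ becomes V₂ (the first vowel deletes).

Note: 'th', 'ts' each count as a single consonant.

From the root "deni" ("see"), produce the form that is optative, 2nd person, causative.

Attach voice causative r- → rdeni.
Attach person 2nd person ir- → irrdeni.
Attach mood optative di- → diirrdeni.
Vowel harmony: no change.
Apply vowel deletion: diirrdeni → dirrdeni.

dirrdeni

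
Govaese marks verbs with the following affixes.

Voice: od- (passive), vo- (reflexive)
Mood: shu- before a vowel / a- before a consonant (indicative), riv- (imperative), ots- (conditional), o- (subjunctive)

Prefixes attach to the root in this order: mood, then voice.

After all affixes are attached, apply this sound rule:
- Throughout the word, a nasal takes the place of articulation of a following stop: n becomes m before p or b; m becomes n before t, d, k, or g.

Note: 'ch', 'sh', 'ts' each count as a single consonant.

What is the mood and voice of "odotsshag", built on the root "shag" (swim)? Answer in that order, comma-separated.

conditional, passive

Segment: od-ots-shag.
mood: ots- → conditional.
voice: od- → passive.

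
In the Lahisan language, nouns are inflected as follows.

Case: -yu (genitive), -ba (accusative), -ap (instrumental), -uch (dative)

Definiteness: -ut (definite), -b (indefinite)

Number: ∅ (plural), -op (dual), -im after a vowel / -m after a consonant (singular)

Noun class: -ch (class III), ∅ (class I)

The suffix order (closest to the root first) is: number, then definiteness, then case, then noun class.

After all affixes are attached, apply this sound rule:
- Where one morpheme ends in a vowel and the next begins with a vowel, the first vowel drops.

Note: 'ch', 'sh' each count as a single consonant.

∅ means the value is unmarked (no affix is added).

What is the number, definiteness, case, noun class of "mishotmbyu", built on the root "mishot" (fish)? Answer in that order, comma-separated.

singular, indefinite, genitive, class I

Segment: mishot-m-b-yu.
number: -im/m → singular.
definiteness: -b → indefinite.
case: -yu → genitive.
noun class: ∅ → class I.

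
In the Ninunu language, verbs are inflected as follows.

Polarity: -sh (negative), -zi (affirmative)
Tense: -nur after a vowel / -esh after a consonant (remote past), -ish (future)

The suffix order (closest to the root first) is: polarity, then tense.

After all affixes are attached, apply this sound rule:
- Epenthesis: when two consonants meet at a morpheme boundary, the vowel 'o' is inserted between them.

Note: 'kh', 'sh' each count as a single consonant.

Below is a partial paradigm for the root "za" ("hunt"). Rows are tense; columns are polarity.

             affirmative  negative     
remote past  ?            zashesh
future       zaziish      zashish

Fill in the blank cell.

zazinur

Attach polarity affirmative -zi → zazi.
Attach tense remote past -nur (after vowel 'i') → zazinur.
Epenthesis: no change.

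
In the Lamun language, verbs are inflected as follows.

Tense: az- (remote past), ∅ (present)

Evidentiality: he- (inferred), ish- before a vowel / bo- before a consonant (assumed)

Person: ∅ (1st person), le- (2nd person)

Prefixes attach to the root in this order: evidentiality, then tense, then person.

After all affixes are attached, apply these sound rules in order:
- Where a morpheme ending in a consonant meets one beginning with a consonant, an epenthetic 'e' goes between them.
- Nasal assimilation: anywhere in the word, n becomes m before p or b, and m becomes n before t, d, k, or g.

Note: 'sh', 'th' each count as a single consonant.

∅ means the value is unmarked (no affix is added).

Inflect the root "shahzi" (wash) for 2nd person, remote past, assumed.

leazeboshahzi

Attach evidentiality assumed bo- (before consonant 'sh') → boshahzi.
Attach tense remote past az- → azboshahzi.
Attach person 2nd person le- → leazboshahzi.
Apply epenthesis: leazboshahzi → leazeboshahzi.
Nasal assimilation: no change.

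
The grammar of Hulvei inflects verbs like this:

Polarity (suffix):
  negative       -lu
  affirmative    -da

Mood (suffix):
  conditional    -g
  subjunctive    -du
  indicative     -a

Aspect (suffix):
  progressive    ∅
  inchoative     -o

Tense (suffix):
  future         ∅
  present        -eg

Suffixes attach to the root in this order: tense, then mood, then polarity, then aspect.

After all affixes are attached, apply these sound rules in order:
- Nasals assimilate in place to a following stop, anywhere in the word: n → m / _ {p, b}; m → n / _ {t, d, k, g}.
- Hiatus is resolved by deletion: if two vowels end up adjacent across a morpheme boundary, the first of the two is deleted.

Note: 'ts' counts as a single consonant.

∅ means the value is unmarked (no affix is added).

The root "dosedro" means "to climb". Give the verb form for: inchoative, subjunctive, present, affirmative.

Attach tense present -eg → dosedroeg.
Attach mood subjunctive -du → dosedroegdu.
Attach polarity affirmative -da → dosedroegduda.
Attach aspect inchoative -o → dosedroegdudao.
Nasal assimilation: no change.
Apply vowel deletion: dosedroegdudao → dosedregdudo.

dosedregdudo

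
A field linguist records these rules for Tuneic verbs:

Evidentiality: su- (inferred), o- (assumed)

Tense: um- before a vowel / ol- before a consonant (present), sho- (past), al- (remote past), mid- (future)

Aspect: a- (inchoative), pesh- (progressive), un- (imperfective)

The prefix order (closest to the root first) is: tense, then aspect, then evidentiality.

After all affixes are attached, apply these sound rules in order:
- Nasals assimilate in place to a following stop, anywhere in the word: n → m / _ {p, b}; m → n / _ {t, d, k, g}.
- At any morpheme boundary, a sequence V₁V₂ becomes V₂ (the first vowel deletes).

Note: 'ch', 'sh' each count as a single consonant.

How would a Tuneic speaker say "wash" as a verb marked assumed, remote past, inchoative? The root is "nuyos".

Attach tense remote past al- → alnuyos.
Attach aspect inchoative a- → aalnuyos.
Attach evidentiality assumed o- → oaalnuyos.
Nasal assimilation: no change.
Apply vowel deletion: oaalnuyos → alnuyos.

alnuyos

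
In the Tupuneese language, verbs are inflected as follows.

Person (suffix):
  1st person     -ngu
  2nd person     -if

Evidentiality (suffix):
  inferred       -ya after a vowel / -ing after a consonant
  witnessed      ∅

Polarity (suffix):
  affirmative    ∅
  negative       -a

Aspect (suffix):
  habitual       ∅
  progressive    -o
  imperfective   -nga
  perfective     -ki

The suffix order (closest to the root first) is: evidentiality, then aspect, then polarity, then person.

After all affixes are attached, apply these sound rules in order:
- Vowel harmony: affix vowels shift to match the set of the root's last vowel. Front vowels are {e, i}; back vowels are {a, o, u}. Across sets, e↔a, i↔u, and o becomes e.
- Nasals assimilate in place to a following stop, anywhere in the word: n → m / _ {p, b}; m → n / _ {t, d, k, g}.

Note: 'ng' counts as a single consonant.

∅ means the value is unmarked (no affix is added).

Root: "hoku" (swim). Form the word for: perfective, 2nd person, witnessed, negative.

evidentiality = witnessed: zero marking, form stays hoku.
Attach aspect perfective -ki → hokuki.
Attach polarity negative -a → hokukia.
Attach person 2nd person -if → hokukiaif.
Apply vowel harmony: hokukiaif → hokukuauf.
Nasal assimilation: no change.

hokukuauf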